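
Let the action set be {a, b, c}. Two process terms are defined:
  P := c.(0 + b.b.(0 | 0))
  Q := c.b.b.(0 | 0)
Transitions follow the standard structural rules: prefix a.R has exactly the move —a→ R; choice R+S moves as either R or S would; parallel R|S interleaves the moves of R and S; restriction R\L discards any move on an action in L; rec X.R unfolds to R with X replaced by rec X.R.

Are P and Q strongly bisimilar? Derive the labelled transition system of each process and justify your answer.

YES

LTS(P): 4 reachable states
  u0 = c.(0 + b.b.(0 | 0)) → ··c··> u1
  u1 = 0 + b.b.(0 | 0) → ··b··> u2
  u2 = b.(0 | 0) → ··b··> u3
  u3 = 0 | 0 → (no moves)
LTS(Q): 4 reachable states
  v0 = c.b.b.(0 | 0) → ··c··> v1
  v1 = b.b.(0 | 0) → ··b··> v2
  v2 = b.(0 | 0) → ··b··> v3
  v3 = 0 | 0 → (no moves)
Partition-refinement fixed point:
  B0 = {u0, v0}
  B1 = {u1, v1}
  B2 = {u2, v2}
  B3 = {u3, v3}
u0 ∈ B0, v0 ∈ B0 → same block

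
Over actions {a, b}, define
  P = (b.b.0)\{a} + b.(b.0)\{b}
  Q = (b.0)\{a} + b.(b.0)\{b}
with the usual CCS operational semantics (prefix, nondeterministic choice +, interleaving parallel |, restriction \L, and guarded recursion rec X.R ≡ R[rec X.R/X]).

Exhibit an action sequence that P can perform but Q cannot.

bb

P's transition system — 4 states:
  p0 = (b.b.0)\{a} + b.(b.0)\{b} ⊢ -b-> p1, -b-> p2
  p1 = (b.0)\{a} ⊢ -b-> p3
  p2 = (b.0)\{b} ⊢ (no moves)
  p3 = 0\{a} ⊢ (no moves)
Q's transition system — 3 states:
  q0 = (b.0)\{a} + b.(b.0)\{b} ⊢ -b-> q1, -b-> q2
  q1 = (b.0)\{b} ⊢ (no moves)
  q2 = 0\{a} ⊢ (no moves)
Executing bb from P (initial set {p0}):
  after b @ step 1: {p1, p2}
  after b @ step 2: {p3}
  — P admits the full trace.
Executing bb from Q (initial set {q0}):
  after b @ step 1: {q1, q2}
  after b @ step 2: no successor for Q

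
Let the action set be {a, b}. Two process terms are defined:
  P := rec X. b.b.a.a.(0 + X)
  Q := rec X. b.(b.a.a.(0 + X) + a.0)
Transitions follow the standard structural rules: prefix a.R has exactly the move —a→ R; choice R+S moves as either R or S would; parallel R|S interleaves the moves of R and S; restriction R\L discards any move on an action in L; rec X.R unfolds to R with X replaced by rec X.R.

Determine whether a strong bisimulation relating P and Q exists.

Reachable graph of P (5 states):
  s0 = rec X. b.b.a.a.(0 + X) | -b-> s1
  s1 = b.a.a.(0 + (rec X. b.b.a.a.(0 + X))) | -b-> s2
  s2 = a.a.(0 + (rec X. b.b.a.a.(0 + X))) | -a-> s3
  s3 = a.(0 + (rec X. b.b.a.a.(0 + X))) | -a-> s4
  s4 = 0 + (rec X. b.b.a.a.(0 + X)) | -b-> s1
Reachable graph of Q (6 states):
  t0 = rec X. b.(b.a.a.(0 + X) + a.0) | -b-> t1
  t1 = b.a.a.(0 + (rec X. b.(b.a.a.(0 + X) + a.0))) + a.0 | -a-> t2, -b-> t3
  t2 = 0 | ∅
  t3 = a.a.(0 + (rec X. b.(b.a.a.(0 + X) + a.0))) | -a-> t4
  t4 = a.(0 + (rec X. b.(b.a.a.(0 + X) + a.0))) | -a-> t5
  t5 = 0 + (rec X. b.(b.a.a.(0 + X) + a.0)) | -b-> t1
Coarsest stable partition (strong bisimilarity classes):
  B0 = {s0, s4}
  B1 = {s1}
  B2 = {s2}
  B3 = {s3}
  B4 = {t0, t5}
  B5 = {t1}
  B6 = {t2}
  B7 = {t3}
  B8 = {t4}
s0 ∈ B0, t0 ∈ B4 → different blocks

NO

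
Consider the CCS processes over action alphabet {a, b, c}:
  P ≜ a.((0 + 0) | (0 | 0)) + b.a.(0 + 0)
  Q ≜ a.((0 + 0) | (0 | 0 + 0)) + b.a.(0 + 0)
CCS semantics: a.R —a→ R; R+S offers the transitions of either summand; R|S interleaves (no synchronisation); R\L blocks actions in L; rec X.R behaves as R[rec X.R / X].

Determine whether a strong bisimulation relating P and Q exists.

Reachable graph of P (4 states):
  m0 = a.((0 + 0) | (0 | 0)) + b.a.(0 + 0) ⊢ ··a··> m1, ··b··> m2
  m1 = (0 + 0) | (0 | 0) ⊢ stopped
  m2 = a.(0 + 0) ⊢ ··a··> m3
  m3 = 0 + 0 ⊢ stopped
Reachable graph of Q (4 states):
  n0 = a.((0 + 0) | (0 | 0 + 0)) + b.a.(0 + 0) ⊢ ··a··> n1, ··b··> n2
  n1 = (0 + 0) | (0 | 0 + 0) ⊢ stopped
  n2 = a.(0 + 0) ⊢ ··a··> n3
  n3 = 0 + 0 ⊢ stopped
Partition-refinement fixed point:
  B0 = {m0, n0}
  B1 = {m1, m3, n1, n3}
  B2 = {m2, n2}
m0 ∈ B0, n0 ∈ B0 → same block

P ~ Q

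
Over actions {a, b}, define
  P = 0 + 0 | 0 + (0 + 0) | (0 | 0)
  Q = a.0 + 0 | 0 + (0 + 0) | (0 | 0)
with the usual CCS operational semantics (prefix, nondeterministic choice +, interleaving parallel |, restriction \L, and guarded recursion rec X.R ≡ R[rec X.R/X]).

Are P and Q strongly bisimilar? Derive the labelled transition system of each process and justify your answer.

P's transition system — 1 states:
  m0 = 0 + 0 | 0 + (0 + 0) | (0 | 0) :: deadlocked
Q's transition system — 2 states:
  n0 = a.0 + 0 | 0 + (0 + 0) | (0 | 0) :: —a→ n1
  n1 = 0 :: deadlocked
Partition-refinement fixed point:
  B0 = {m0, n1}
  B1 = {n0}
m0 ∈ B0, n0 ∈ B1 → different blocks

not bisimilar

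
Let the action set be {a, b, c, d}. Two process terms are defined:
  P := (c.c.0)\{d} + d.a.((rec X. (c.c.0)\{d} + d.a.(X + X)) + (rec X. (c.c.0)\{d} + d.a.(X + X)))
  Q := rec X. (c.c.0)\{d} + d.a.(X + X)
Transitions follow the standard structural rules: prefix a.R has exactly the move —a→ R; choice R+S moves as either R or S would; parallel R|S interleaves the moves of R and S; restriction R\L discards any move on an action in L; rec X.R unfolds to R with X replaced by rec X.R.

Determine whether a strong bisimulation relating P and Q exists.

P's transition system — 5 states:
  p0 = (c.c.0)\{d} + d.a.((rec X. (c.c.0)\{d} + d.a.(X + X)) + (rec X. (c.c.0)\{d} + d.a.(X + X))) :: =c=> p1, =d=> p2
  p1 = (c.0)\{d} :: =c=> p3
  p2 = a.((rec X. (c.c.0)\{d} + d.a.(X + X)) + (rec X. (c.c.0)\{d} + d.a.(X + X))) :: =a=> p4
  p3 = 0\{d} :: stopped
  p4 = (rec X. (c.c.0)\{d} + d.a.(X + X)) + (rec X. (c.c.0)\{d} + d.a.(X + X)) :: =c=> p1, =d=> p2
Q's transition system — 5 states:
  q0 = rec X. (c.c.0)\{d} + d.a.(X + X) :: =c=> q1, =d=> q2
  q1 = (c.0)\{d} :: =c=> q3
  q2 = a.((rec X. (c.c.0)\{d} + d.a.(X + X)) + (rec X. (c.c.0)\{d} + d.a.(X + X))) :: =a=> q4
  q3 = 0\{d} :: stopped
  q4 = (rec X. (c.c.0)\{d} + d.a.(X + X)) + (rec X. (c.c.0)\{d} + d.a.(X + X)) :: =c=> q1, =d=> q2
Bisimilarity quotient blocks:
  B0 = {p0, p4, q0, q4}
  B1 = {p2, q2}
  B2 = {p1, q1}
  B3 = {p3, q3}
p0 ∈ B0, q0 ∈ B0 → same block

P ~ Q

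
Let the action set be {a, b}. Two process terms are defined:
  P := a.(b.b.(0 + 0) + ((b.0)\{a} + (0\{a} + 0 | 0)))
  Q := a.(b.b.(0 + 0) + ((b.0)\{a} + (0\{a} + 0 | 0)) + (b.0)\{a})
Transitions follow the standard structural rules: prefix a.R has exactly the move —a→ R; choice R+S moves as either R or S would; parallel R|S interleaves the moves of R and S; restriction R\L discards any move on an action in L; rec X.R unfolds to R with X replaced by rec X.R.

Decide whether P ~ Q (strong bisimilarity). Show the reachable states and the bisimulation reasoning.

bisimilar

LTS(P): 5 reachable states
  s0 = a.(b.b.(0 + 0) + ((b.0)\{a} + (0\{a} + 0 | 0))) | -a-> s1
  s1 = b.b.(0 + 0) + ((b.0)\{a} + (0\{a} + 0 | 0)) | -b-> s2, -b-> s3
  s2 = 0\{a} | (no moves)
  s3 = b.(0 + 0) | -b-> s4
  s4 = 0 + 0 | (no moves)
LTS(Q): 5 reachable states
  t0 = a.(b.b.(0 + 0) + ((b.0)\{a} + (0\{a} + 0 | 0)) + (b.0)\{a}) | -a-> t1
  t1 = b.b.(0 + 0) + ((b.0)\{a} + (0\{a} + 0 | 0)) + (b.0)\{a} | -b-> t2, -b-> t3
  t2 = 0\{a} | (no moves)
  t3 = b.(0 + 0) | -b-> t4
  t4 = 0 + 0 | (no moves)
Bisimilarity quotient blocks:
  B0 = {s0, t0}
  B1 = {s1, t1}
  B2 = {s2, s4, t2, t4}
  B3 = {s3, t3}
s0 ∈ B0, t0 ∈ B0 → same block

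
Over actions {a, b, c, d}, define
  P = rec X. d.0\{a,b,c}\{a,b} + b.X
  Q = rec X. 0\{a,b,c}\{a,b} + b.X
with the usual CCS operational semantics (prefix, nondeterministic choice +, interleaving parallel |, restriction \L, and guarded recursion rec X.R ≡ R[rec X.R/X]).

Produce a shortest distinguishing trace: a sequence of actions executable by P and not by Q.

P's transition system — 2 states:
  m0 = rec X. d.0\{a,b,c}\{a,b} + b.X :: —b→ m0, —d→ m1
  m1 = 0\{a,b,c}\{a,b} :: ∅
Q's transition system — 1 states:
  n0 = rec X. 0\{a,b,c}\{a,b} + b.X :: —b→ n0
Executing d from P (initial set {m0}):
  [1] d ⇒ {m1}
  P completes σ.
Executing d from Q (initial set {n0}):
  [1] d ⇒ ∅ (Q stuck)

d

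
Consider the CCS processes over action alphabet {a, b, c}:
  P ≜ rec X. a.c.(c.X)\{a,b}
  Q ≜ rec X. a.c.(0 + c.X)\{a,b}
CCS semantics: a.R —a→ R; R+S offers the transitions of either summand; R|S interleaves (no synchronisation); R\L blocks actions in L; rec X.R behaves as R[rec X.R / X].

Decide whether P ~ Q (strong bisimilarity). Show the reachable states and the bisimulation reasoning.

Reachable graph of P (4 states):
  m0 = rec X. a.c.(c.X)\{a,b} → =a=> m1
  m1 = c.(c.(rec X. a.c.(c.X)\{a,b}))\{a,b} → =c=> m2
  m2 = (c.(rec X. a.c.(c.X)\{a,b}))\{a,b} → =c=> m3
  m3 = (rec X. a.c.(c.X)\{a,b})\{a,b} → (no moves)
Reachable graph of Q (4 states):
  n0 = rec X. a.c.(0 + c.X)\{a,b} → =a=> n1
  n1 = c.(0 + c.(rec X. a.c.(0 + c.X)\{a,b}))\{a,b} → =c=> n2
  n2 = (0 + c.(rec X. a.c.(0 + c.X)\{a,b}))\{a,b} → =c=> n3
  n3 = (rec X. a.c.(0 + c.X)\{a,b})\{a,b} → (no moves)
Bisimilarity quotient blocks:
  B0 = {m0, n0}
  B1 = {m1, n1}
  B2 = {m2, n2}
  B3 = {m3, n3}
m0 ∈ B0, n0 ∈ B0 → same block

YES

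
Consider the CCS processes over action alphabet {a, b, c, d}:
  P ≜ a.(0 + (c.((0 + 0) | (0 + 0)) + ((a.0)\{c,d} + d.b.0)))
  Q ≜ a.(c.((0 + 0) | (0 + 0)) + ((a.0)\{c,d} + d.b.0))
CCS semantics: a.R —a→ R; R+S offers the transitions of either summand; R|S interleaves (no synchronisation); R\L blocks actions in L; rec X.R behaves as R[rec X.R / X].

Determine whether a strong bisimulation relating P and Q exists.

Reachable graph of P (6 states):
  p0 = a.(0 + (c.((0 + 0) | (0 + 0)) + ((a.0)\{c,d} + d.b.0))) :: --a--▸ p1
  p1 = 0 + (c.((0 + 0) | (0 + 0)) + ((a.0)\{c,d} + d.b.0)) :: --a--▸ p2, --c--▸ p3, --d--▸ p4
  p2 = 0\{c,d} :: ∅
  p3 = (0 + 0) | (0 + 0) :: ∅
  p4 = b.0 :: --b--▸ p5
  p5 = 0 :: ∅
Reachable graph of Q (6 states):
  q0 = a.(c.((0 + 0) | (0 + 0)) + ((a.0)\{c,d} + d.b.0)) :: --a--▸ q1
  q1 = c.((0 + 0) | (0 + 0)) + ((a.0)\{c,d} + d.b.0) :: --a--▸ q2, --c--▸ q3, --d--▸ q4
  q2 = 0\{c,d} :: ∅
  q3 = (0 + 0) | (0 + 0) :: ∅
  q4 = b.0 :: --b--▸ q5
  q5 = 0 :: ∅
Partition-refinement fixed point:
  B0 = {p0, q0}
  B1 = {p1, q1}
  B2 = {p2, p3, p5, q2, q3, q5}
  B3 = {p4, q4}
p0 ∈ B0, q0 ∈ B0 → same block

bisimilar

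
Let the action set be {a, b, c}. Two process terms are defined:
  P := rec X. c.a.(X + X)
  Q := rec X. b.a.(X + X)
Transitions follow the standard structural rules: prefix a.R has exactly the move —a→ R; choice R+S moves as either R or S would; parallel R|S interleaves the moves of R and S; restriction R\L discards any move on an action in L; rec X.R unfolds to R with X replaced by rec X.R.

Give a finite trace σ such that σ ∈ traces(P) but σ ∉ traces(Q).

c

P's transition system — 3 states:
  p0 = rec X. c.a.(X + X) | —c→ p1
  p1 = a.((rec X. c.a.(X + X)) + (rec X. c.a.(X + X))) | —a→ p2
  p2 = (rec X. c.a.(X + X)) + (rec X. c.a.(X + X)) | —c→ p1
Q's transition system — 3 states:
  q0 = rec X. b.a.(X + X) | —b→ q1
  q1 = a.((rec X. b.a.(X + X)) + (rec X. b.a.(X + X))) | —a→ q2
  q2 = (rec X. b.a.(X + X)) + (rec X. b.a.(X + X)) | —b→ q1
Executing c from P (initial set {p0}):
  after c @ step 1: {p1}
  — P admits the full trace.
Executing c from Q (initial set {q0}):
  after c @ step 1: ∅ (Q stuck)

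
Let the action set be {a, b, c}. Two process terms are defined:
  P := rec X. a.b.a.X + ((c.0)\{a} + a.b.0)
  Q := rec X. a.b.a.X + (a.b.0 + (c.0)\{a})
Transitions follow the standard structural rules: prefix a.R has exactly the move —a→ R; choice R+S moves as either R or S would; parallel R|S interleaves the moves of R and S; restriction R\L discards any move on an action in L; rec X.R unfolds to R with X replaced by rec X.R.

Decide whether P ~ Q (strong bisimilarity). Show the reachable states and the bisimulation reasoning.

bisimilar

P's transition system — 6 states:
  p0 = rec X. a.b.a.X + ((c.0)\{a} + a.b.0) :: --a--▸ p1, --a--▸ p2, --c--▸ p3
  p1 = b.0 :: --b--▸ p4
  p2 = b.a.(rec X. a.b.a.X + ((c.0)\{a} + a.b.0)) :: --b--▸ p5
  p3 = 0\{a} :: ∅
  p4 = 0 :: ∅
  p5 = a.(rec X. a.b.a.X + ((c.0)\{a} + a.b.0)) :: --a--▸ p0
Q's transition system — 6 states:
  q0 = rec X. a.b.a.X + (a.b.0 + (c.0)\{a}) :: --a--▸ q1, --a--▸ q2, --c--▸ q3
  q1 = b.0 :: --b--▸ q4
  q2 = b.a.(rec X. a.b.a.X + (a.b.0 + (c.0)\{a})) :: --b--▸ q5
  q3 = 0\{a} :: ∅
  q4 = 0 :: ∅
  q5 = a.(rec X. a.b.a.X + (a.b.0 + (c.0)\{a})) :: --a--▸ q0
Coarsest stable partition (strong bisimilarity classes):
  B0 = {p0, q0}
  B1 = {p1, q1}
  B2 = {p3, p4, q3, q4}
  B3 = {p2, q2}
  B4 = {p5, q5}
p0 ∈ B0, q0 ∈ B0 → same block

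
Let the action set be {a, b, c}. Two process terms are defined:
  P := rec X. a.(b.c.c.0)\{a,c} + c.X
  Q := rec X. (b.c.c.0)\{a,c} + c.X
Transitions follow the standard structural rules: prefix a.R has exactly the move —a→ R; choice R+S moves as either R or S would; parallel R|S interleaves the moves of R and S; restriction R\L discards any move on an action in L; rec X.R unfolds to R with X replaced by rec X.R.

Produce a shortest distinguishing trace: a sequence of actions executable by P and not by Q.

Reachable graph of P (3 states):
  m0 = rec X. a.(b.c.c.0)\{a,c} + c.X | =a=> m1, =c=> m0
  m1 = (b.c.c.0)\{a,c} | =b=> m2
  m2 = (c.c.0)\{a,c} | ·
Reachable graph of Q (2 states):
  n0 = rec X. (b.c.c.0)\{a,c} + c.X | =b=> n1, =c=> n0
  n1 = (c.c.0)\{a,c} | ·
Executing a from P (initial set {m0}):
  after a @ step 1: {m1}
  — P admits the full trace.
Executing a from Q (initial set {n0}):
  after a @ step 1: ∅ (Q stuck)

a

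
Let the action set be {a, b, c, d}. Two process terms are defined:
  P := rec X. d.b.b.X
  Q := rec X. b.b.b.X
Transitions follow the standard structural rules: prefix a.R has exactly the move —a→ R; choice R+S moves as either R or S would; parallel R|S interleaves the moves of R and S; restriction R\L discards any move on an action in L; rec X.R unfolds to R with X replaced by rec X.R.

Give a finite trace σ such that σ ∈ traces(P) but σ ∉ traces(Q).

d

Reachable graph of P (3 states):
  s0 = rec X. d.b.b.X has moves ··d··> s1
  s1 = b.b.(rec X. d.b.b.X) has moves ··b··> s2
  s2 = b.(rec X. d.b.b.X) has moves ··b··> s0
Reachable graph of Q (3 states):
  t0 = rec X. b.b.b.X has moves ··b··> t1
  t1 = b.b.(rec X. b.b.b.X) has moves ··b··> t2
  t2 = b.(rec X. b.b.b.X) has moves ··b··> t0
Executing d from P (initial set {s0}):
  step 1 (d): {s1}
  P completes σ.
Executing d from Q (initial set {t0}):
  step 1 (d): ∅  — Q cannot continue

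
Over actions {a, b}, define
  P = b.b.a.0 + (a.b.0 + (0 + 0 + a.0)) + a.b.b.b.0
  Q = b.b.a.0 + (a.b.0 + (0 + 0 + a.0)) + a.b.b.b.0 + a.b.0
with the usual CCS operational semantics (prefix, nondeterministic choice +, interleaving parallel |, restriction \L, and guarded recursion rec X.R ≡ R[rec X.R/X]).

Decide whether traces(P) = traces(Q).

LTS(P): 7 reachable states
  m0 = b.b.a.0 + (a.b.0 + (0 + 0 + a.0)) + a.b.b.b.0 → ··a··> m1, ··a··> m2, ··a··> m3, ··b··> m4
  m1 = 0 → (no moves)
  m2 = b.0 → ··b··> m1
  m3 = b.b.b.0 → ··b··> m5
  m4 = b.a.0 → ··b··> m6
  m5 = b.b.0 → ··b··> m2
  m6 = a.0 → ··a··> m1
LTS(Q): 7 reachable states
  n0 = b.b.a.0 + (a.b.0 + (0 + 0 + a.0)) + a.b.b.b.0 + a.b.0 → ··a··> n1, ··a··> n2, ··a··> n3, ··b··> n4
  n1 = 0 → (no moves)
  n2 = b.0 → ··b··> n1
  n3 = b.b.b.0 → ··b··> n5
  n4 = b.a.0 → ··b··> n6
  n5 = b.b.0 → ··b··> n2
  n6 = a.0 → ··a··> n1
Bisimilarity quotient blocks:
  B0 = {m0, n0}
  B1 = {m1, n1}
  B2 = {m4, n4}
  B3 = {m6, n6}
  B4 = {m2, n2}
  B5 = {m3, n3}
  B6 = {m5, n5}
m0 ∈ B0, n0 ∈ B0 → same block
Bisimilar ⇒ trace-equivalent.

traces(P) = traces(Q)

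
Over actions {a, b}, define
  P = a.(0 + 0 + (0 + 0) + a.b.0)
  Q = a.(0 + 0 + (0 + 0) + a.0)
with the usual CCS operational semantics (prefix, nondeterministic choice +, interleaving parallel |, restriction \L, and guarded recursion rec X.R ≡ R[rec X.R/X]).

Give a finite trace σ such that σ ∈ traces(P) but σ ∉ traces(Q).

aab

LTS(P): 4 reachable states
  s0 = a.(0 + 0 + (0 + 0) + a.b.0) :: ··a··> s1
  s1 = 0 + 0 + (0 + 0) + a.b.0 :: ··a··> s2
  s2 = b.0 :: ··b··> s3
  s3 = 0 :: deadlocked
LTS(Q): 3 reachable states
  t0 = a.(0 + 0 + (0 + 0) + a.0) :: ··a··> t1
  t1 = 0 + 0 + (0 + 0) + a.0 :: ··a··> t2
  t2 = 0 :: deadlocked
Run σ = ⟨aab⟩ on P: start {s0}
  after a @ step 1: {s1}
  after a @ step 2: {s2}
  after b @ step 3: {s3}
  P completes σ.
Run σ = ⟨aab⟩ on Q: start {t0}
  after a @ step 1: {t1}
  after a @ step 2: {t2}
  after b @ step 3: ∅  — Q cannot continue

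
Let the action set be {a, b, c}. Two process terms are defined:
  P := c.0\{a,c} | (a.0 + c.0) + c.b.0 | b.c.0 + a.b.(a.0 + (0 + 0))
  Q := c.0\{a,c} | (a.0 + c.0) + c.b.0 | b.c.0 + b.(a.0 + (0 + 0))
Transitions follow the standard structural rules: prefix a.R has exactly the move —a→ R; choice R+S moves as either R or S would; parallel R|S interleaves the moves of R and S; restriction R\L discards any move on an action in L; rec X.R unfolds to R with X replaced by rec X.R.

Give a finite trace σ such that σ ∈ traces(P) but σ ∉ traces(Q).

ab

Reachable graph of P (15 states):
  u0 = c.0\{a,c} | (a.0 + c.0) + c.b.0 | b.c.0 + a.b.(a.0 + (0 + 0)) has moves --a--▸ u1, --a--▸ u2, --b--▸ u3, --c--▸ u2, --c--▸ u4, --c--▸ u5
  u1 = b.(a.0 + (0 + 0)) has moves --b--▸ u6
  u2 = c.0\{a,c} | 0 has moves --c--▸ u7
  u3 = c.b.0 | c.0 has moves --c--▸ u8, --c--▸ u9
  u4 = 0\{a,c} | (a.0 + c.0) has moves --a--▸ u7, --c--▸ u7
  u5 = b.0 | b.c.0 has moves --b--▸ u10, --b--▸ u8
  u6 = a.0 + (0 + 0) has moves --a--▸ u11
  u7 = 0\{a,c} | 0 has moves deadlocked
  u8 = b.0 | c.0 has moves --b--▸ u12, --c--▸ u13
  u9 = c.b.0 | 0 has moves --c--▸ u13
  u10 = 0 | b.c.0 has moves --b--▸ u12
  u11 = 0 has moves deadlocked
  u12 = 0 | c.0 has moves --c--▸ u14
  u13 = b.0 | 0 has moves --b--▸ u14
  u14 = 0 | 0 has moves deadlocked
Reachable graph of Q (14 states):
  v0 = c.0\{a,c} | (a.0 + c.0) + c.b.0 | b.c.0 + b.(a.0 + (0 + 0)) has moves --a--▸ v1, --b--▸ v2, --b--▸ v3, --c--▸ v1, --c--▸ v4, --c--▸ v5
  v1 = c.0\{a,c} | 0 has moves --c--▸ v6
  v2 = a.0 + (0 + 0) has moves --a--▸ v7
  v3 = c.b.0 | c.0 has moves --c--▸ v8, --c--▸ v9
  v4 = 0\{a,c} | (a.0 + c.0) has moves --a--▸ v6, --c--▸ v6
  v5 = b.0 | b.c.0 has moves --b--▸ v10, --b--▸ v8
  v6 = 0\{a,c} | 0 has moves deadlocked
  v7 = 0 has moves deadlocked
  v8 = b.0 | c.0 has moves --b--▸ v11, --c--▸ v12
  v9 = c.b.0 | 0 has moves --c--▸ v12
  v10 = 0 | b.c.0 has moves --b--▸ v11
  v11 = 0 | c.0 has moves --c--▸ v13
  v12 = b.0 | 0 has moves --b--▸ v13
  v13 = 0 | 0 has moves deadlocked
Run σ = ⟨ab⟩ on P: start {u0}
  after a @ step 1: {u1, u2}
  after b @ step 2: {u6}
  P completes σ.
Run σ = ⟨ab⟩ on Q: start {v0}
  after a @ step 1: {v1}
  after b @ step 2: ∅  — Q cannot continue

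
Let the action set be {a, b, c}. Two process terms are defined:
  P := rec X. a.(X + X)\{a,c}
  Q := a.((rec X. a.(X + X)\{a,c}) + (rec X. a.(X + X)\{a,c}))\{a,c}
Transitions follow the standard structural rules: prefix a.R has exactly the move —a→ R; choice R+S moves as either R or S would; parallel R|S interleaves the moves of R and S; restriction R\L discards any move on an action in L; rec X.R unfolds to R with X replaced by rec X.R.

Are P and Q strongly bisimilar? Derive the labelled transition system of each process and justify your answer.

P ~ Q

P's transition system — 2 states:
  s0 = rec X. a.(X + X)\{a,c} | -a-> s1
  s1 = ((rec X. a.(X + X)\{a,c}) + (rec X. a.(X + X)\{a,c}))\{a,c} | ∅
Q's transition system — 2 states:
  t0 = a.((rec X. a.(X + X)\{a,c}) + (rec X. a.(X + X)\{a,c}))\{a,c} | -a-> t1
  t1 = ((rec X. a.(X + X)\{a,c}) + (rec X. a.(X + X)\{a,c}))\{a,c} | ∅
Partition-refinement fixed point:
  B0 = {s0, t0}
  B1 = {s1, t1}
s0 ∈ B0, t0 ∈ B0 → same block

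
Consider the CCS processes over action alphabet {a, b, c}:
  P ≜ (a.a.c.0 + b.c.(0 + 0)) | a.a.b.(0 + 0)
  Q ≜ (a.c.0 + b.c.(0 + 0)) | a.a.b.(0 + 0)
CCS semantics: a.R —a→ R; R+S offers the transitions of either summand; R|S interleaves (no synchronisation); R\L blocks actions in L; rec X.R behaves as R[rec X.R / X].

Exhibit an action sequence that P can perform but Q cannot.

aaaa

LTS(P): 24 reachable states
  m0 = (a.a.c.0 + b.c.(0 + 0)) | a.a.b.(0 + 0) ⊢ ··a··> m1, ··a··> m2, ··b··> m3
  m1 = (a.a.c.0 + b.c.(0 + 0)) | a.b.(0 + 0) ⊢ ··a··> m4, ··a··> m5, ··b··> m6
  m2 = a.c.0 | a.a.b.(0 + 0) ⊢ ··a··> m5, ··a··> m7
  m3 = c.(0 + 0) | a.a.b.(0 + 0) ⊢ ··a··> m6, ··c··> m8
  m4 = (a.a.c.0 + b.c.(0 + 0)) | b.(0 + 0) ⊢ ··a··> m9, ··b··> m10, ··b··> m11
  m5 = a.c.0 | a.b.(0 + 0) ⊢ ··a··> m12, ··a··> m9
  m6 = c.(0 + 0) | a.b.(0 + 0) ⊢ ··a··> m11, ··c··> m13
  m7 = c.0 | a.a.b.(0 + 0) ⊢ ··a··> m12, ··c··> m14
  m8 = (0 + 0) | a.a.b.(0 + 0) ⊢ ··a··> m13
  m9 = a.c.0 | b.(0 + 0) ⊢ ··a··> m15, ··b··> m16
  m10 = (a.a.c.0 + b.c.(0 + 0)) | (0 + 0) ⊢ ··a··> m16, ··b··> m17
  m11 = c.(0 + 0) | b.(0 + 0) ⊢ ··b··> m17, ··c··> m18
  m12 = c.0 | a.b.(0 + 0) ⊢ ··a··> m15, ··c··> m19
  m13 = (0 + 0) | a.b.(0 + 0) ⊢ ··a··> m18
  m14 = 0 | a.a.b.(0 + 0) ⊢ ··a··> m19
  m15 = c.0 | b.(0 + 0) ⊢ ··b··> m20, ··c··> m21
  m16 = a.c.0 | (0 + 0) ⊢ ··a··> m20
  m17 = c.(0 + 0) | (0 + 0) ⊢ ··c··> m22
  m18 = (0 + 0) | b.(0 + 0) ⊢ ··b··> m22
  m19 = 0 | a.b.(0 + 0) ⊢ ··a··> m21
  m20 = c.0 | (0 + 0) ⊢ ··c··> m23
  m21 = 0 | b.(0 + 0) ⊢ ··b··> m23
  m22 = (0 + 0) | (0 + 0) ⊢ (no moves)
  m23 = 0 | (0 + 0) ⊢ (no moves)
LTS(Q): 20 reachable states
  n0 = (a.c.0 + b.c.(0 + 0)) | a.a.b.(0 + 0) ⊢ ··a··> n1, ··a··> n2, ··b··> n3
  n1 = (a.c.0 + b.c.(0 + 0)) | a.b.(0 + 0) ⊢ ··a··> n4, ··a··> n5, ··b··> n6
  n2 = c.0 | a.a.b.(0 + 0) ⊢ ··a··> n5, ··c··> n7
  n3 = c.(0 + 0) | a.a.b.(0 + 0) ⊢ ··a··> n6, ··c··> n8
  n4 = (a.c.0 + b.c.(0 + 0)) | b.(0 + 0) ⊢ ··a··> n9, ··b··> n10, ··b··> n11
  n5 = c.0 | a.b.(0 + 0) ⊢ ··a··> n9, ··c··> n12
  n6 = c.(0 + 0) | a.b.(0 + 0) ⊢ ··a··> n11, ··c··> n13
  n7 = 0 | a.a.b.(0 + 0) ⊢ ··a··> n12
  n8 = (0 + 0) | a.a.b.(0 + 0) ⊢ ··a··> n13
  n9 = c.0 | b.(0 + 0) ⊢ ··b··> n14, ··c··> n15
  n10 = (a.c.0 + b.c.(0 + 0)) | (0 + 0) ⊢ ··a··> n14, ··b··> n16
  n11 = c.(0 + 0) | b.(0 + 0) ⊢ ··b··> n16, ··c··> n17
  n12 = 0 | a.b.(0 + 0) ⊢ ··a··> n15
  n13 = (0 + 0) | a.b.(0 + 0) ⊢ ··a··> n17
  n14 = c.0 | (0 + 0) ⊢ ··c··> n18
  n15 = 0 | b.(0 + 0) ⊢ ··b··> n18
  n16 = c.(0 + 0) | (0 + 0) ⊢ ··c··> n19
  n17 = (0 + 0) | b.(0 + 0) ⊢ ··b··> n19
  n18 = 0 | (0 + 0) ⊢ (no moves)
  n19 = (0 + 0) | (0 + 0) ⊢ (no moves)
Executing aaaa from P (initial set {m0}):
  step 1 (a): {m1, m2}
  step 2 (a): {m4, m5, m7}
  step 3 (a): {m12, m9}
  step 4 (a): {m15}
  ✓ P
Executing aaaa from Q (initial set {n0}):
  step 1 (a): {n1, n2}
  step 2 (a): {n4, n5}
  step 3 (a): {n9}
  step 4 (a): ∅  — Q cannot continue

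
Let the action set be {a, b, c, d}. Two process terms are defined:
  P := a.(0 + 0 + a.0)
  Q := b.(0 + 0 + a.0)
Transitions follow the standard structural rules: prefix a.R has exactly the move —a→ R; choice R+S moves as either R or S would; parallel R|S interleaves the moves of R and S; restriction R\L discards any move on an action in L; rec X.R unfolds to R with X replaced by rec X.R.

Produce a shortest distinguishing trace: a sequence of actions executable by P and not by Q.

a

P's transition system — 3 states:
  p0 = a.(0 + 0 + a.0) | -a-> p1
  p1 = 0 + 0 + a.0 | -a-> p2
  p2 = 0 | (no moves)
Q's transition system — 3 states:
  q0 = b.(0 + 0 + a.0) | -b-> q1
  q1 = 0 + 0 + a.0 | -a-> q2
  q2 = 0 | (no moves)
Trace ⟨a⟩ through P, begin at {p0}:
  [1] a ⇒ {p1}
  ✓ P
Trace ⟨a⟩ through Q, begin at {q0}:
  [1] a ⇒ no successor for Q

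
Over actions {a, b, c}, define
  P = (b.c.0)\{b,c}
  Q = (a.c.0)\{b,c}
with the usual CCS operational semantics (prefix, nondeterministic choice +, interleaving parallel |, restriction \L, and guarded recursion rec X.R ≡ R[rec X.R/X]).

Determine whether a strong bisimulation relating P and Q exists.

not bisimilar

Reachable graph of P (1 states):
  m0 = (b.c.0)\{b,c} → ∅
Reachable graph of Q (2 states):
  n0 = (a.c.0)\{b,c} → -a-> n1
  n1 = (c.0)\{b,c} → ∅
Bisimilarity quotient blocks:
  B0 = {m0, n1}
  B1 = {n0}
m0 ∈ B0, n0 ∈ B1 → different blocks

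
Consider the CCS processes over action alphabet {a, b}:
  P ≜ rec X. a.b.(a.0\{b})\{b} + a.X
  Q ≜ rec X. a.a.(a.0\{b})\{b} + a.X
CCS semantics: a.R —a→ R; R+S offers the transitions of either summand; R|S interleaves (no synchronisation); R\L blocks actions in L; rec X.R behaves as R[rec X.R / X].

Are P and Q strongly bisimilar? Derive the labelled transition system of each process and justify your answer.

LTS(P): 4 reachable states
  p0 = rec X. a.b.(a.0\{b})\{b} + a.X :: --a--▸ p0, --a--▸ p1
  p1 = b.(a.0\{b})\{b} :: --b--▸ p2
  p2 = (a.0\{b})\{b} :: --a--▸ p3
  p3 = 0\{b}\{b} :: deadlocked
LTS(Q): 4 reachable states
  q0 = rec X. a.a.(a.0\{b})\{b} + a.X :: --a--▸ q0, --a--▸ q1
  q1 = a.(a.0\{b})\{b} :: --a--▸ q2
  q2 = (a.0\{b})\{b} :: --a--▸ q3
  q3 = 0\{b}\{b} :: deadlocked
Bisimilarity quotient blocks:
  B0 = {p0}
  B1 = {p1}
  B2 = {p2, q2}
  B3 = {p3, q3}
  B4 = {q0}
  B5 = {q1}
p0 ∈ B0, q0 ∈ B4 → different blocks

not bisimilar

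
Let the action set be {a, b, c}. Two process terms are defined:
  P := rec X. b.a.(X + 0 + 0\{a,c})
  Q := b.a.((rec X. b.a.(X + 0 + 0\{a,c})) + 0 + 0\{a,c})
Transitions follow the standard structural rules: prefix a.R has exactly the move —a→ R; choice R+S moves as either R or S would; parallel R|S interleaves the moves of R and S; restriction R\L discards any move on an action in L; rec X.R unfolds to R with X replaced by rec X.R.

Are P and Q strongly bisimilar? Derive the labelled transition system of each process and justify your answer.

bisimilar

LTS(P): 3 reachable states
  s0 = rec X. b.a.(X + 0 + 0\{a,c}) :: --b--▸ s1
  s1 = a.((rec X. b.a.(X + 0 + 0\{a,c})) + 0 + 0\{a,c}) :: --a--▸ s2
  s2 = (rec X. b.a.(X + 0 + 0\{a,c})) + 0 + 0\{a,c} :: --b--▸ s1
LTS(Q): 3 reachable states
  t0 = b.a.((rec X. b.a.(X + 0 + 0\{a,c})) + 0 + 0\{a,c}) :: --b--▸ t1
  t1 = a.((rec X. b.a.(X + 0 + 0\{a,c})) + 0 + 0\{a,c}) :: --a--▸ t2
  t2 = (rec X. b.a.(X + 0 + 0\{a,c})) + 0 + 0\{a,c} :: --b--▸ t1
Bisimilarity quotient blocks:
  B0 = {s0, s2, t0, t2}
  B1 = {s1, t1}
s0 ∈ B0, t0 ∈ B0 → same block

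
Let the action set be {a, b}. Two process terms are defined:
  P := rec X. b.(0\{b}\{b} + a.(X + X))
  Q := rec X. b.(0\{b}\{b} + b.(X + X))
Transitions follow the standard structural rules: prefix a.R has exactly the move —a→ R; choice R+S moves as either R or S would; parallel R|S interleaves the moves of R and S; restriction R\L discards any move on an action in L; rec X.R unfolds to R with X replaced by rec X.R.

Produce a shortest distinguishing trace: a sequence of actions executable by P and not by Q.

LTS(P): 3 reachable states
  m0 = rec X. b.(0\{b}\{b} + a.(X + X)) has moves --b--▸ m1
  m1 = 0\{b}\{b} + a.((rec X. b.(0\{b}\{b} + a.(X + X))) + (rec X. b.(0\{b}\{b} + a.(X + X)))) has moves --a--▸ m2
  m2 = (rec X. b.(0\{b}\{b} + a.(X + X))) + (rec X. b.(0\{b}\{b} + a.(X + X))) has moves --b--▸ m1
LTS(Q): 3 reachable states
  n0 = rec X. b.(0\{b}\{b} + b.(X + X)) has moves --b--▸ n1
  n1 = 0\{b}\{b} + b.((rec X. b.(0\{b}\{b} + b.(X + X))) + (rec X. b.(0\{b}\{b} + b.(X + X)))) has moves --b--▸ n2
  n2 = (rec X. b.(0\{b}\{b} + b.(X + X))) + (rec X. b.(0\{b}\{b} + b.(X + X))) has moves --b--▸ n1
Trace ⟨ba⟩ through P, begin at {m0}:
  after b @ step 1: {m1}
  after a @ step 2: {m2}
  P completes σ.
Trace ⟨ba⟩ through Q, begin at {n0}:
  after b @ step 1: {n1}
  after a @ step 2: ∅  — Q cannot continue

ba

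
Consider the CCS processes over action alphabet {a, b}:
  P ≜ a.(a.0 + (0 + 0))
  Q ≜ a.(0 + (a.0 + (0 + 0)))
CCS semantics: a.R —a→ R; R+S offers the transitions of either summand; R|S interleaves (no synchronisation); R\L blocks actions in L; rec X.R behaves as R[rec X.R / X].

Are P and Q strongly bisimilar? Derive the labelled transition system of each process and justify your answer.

P's transition system — 3 states:
  p0 = a.(a.0 + (0 + 0)) ⊢ --a--▸ p1
  p1 = a.0 + (0 + 0) ⊢ --a--▸ p2
  p2 = 0 ⊢ ·
Q's transition system — 3 states:
  q0 = a.(0 + (a.0 + (0 + 0))) ⊢ --a--▸ q1
  q1 = 0 + (a.0 + (0 + 0)) ⊢ --a--▸ q2
  q2 = 0 ⊢ ·
Coarsest stable partition (strong bisimilarity classes):
  B0 = {p0, q0}
  B1 = {p1, q1}
  B2 = {p2, q2}
p0 ∈ B0, q0 ∈ B0 → same block

YES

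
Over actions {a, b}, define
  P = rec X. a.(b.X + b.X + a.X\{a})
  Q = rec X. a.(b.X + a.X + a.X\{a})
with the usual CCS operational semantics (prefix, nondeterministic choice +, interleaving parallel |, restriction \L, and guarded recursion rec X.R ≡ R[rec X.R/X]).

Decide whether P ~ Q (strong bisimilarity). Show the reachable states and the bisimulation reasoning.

Reachable graph of P (3 states):
  u0 = rec X. a.(b.X + b.X + a.X\{a}) :: —a→ u1
  u1 = b.(rec X. a.(b.X + b.X + a.X\{a})) + b.(rec X. a.(b.X + b.X + a.X\{a})) + a.(rec X. a.(b.X + b.X + a.X\{a}))\{a} :: —a→ u2, —b→ u0
  u2 = (rec X. a.(b.X + b.X + a.X\{a}))\{a} :: ∅
Reachable graph of Q (3 states):
  v0 = rec X. a.(b.X + a.X + a.X\{a}) :: —a→ v1
  v1 = b.(rec X. a.(b.X + a.X + a.X\{a})) + a.(rec X. a.(b.X + a.X + a.X\{a})) + a.(rec X. a.(b.X + a.X + a.X\{a}))\{a} :: —a→ v0, —a→ v2, —b→ v0
  v2 = (rec X. a.(b.X + a.X + a.X\{a}))\{a} :: ∅
Bisimilarity quotient blocks:
  B0 = {u0}
  B1 = {u1}
  B2 = {u2, v2}
  B3 = {v0}
  B4 = {v1}
u0 ∈ B0, v0 ∈ B3 → different blocks

P ≁ Q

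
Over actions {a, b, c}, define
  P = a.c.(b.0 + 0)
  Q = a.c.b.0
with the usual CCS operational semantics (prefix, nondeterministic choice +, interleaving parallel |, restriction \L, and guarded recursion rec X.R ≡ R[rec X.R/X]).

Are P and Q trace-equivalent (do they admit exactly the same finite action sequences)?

traces(P) = traces(Q)

P's transition system — 4 states:
  s0 = a.c.(b.0 + 0) :: -a-> s1
  s1 = c.(b.0 + 0) :: -c-> s2
  s2 = b.0 + 0 :: -b-> s3
  s3 = 0 :: deadlocked
Q's transition system — 4 states:
  t0 = a.c.b.0 :: -a-> t1
  t1 = c.b.0 :: -c-> t2
  t2 = b.0 :: -b-> t3
  t3 = 0 :: deadlocked
Partition-refinement fixed point:
  B0 = {s0, t0}
  B1 = {s1, t1}
  B2 = {s2, t2}
  B3 = {s3, t3}
s0 ∈ B0, t0 ∈ B0 → same block
Bisimilar ⇒ trace-equivalent.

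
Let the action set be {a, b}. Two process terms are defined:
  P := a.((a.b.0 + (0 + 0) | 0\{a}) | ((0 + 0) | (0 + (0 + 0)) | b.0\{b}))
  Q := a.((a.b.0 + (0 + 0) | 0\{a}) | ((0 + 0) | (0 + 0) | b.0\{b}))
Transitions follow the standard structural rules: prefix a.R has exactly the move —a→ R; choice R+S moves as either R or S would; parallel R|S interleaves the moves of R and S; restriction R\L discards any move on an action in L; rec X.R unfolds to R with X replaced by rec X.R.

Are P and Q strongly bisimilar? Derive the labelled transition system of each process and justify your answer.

LTS(P): 7 reachable states
  p0 = a.((a.b.0 + (0 + 0) | 0\{a}) | ((0 + 0) | (0 + (0 + 0)) | b.0\{b})) :: ··a··> p1
  p1 = (a.b.0 + (0 + 0) | 0\{a}) | ((0 + 0) | (0 + (0 + 0)) | b.0\{b}) :: ··a··> p2, ··b··> p3
  p2 = b.0 | ((0 + 0) | (0 + (0 + 0)) | b.0\{b}) :: ··b··> p4, ··b··> p5
  p3 = (a.b.0 + (0 + 0) | 0\{a}) | ((0 + 0) | (0 + (0 + 0)) | 0\{b}) :: ··a··> p5
  p4 = 0 | ((0 + 0) | (0 + (0 + 0)) | b.0\{b}) :: ··b··> p6
  p5 = b.0 | ((0 + 0) | (0 + (0 + 0)) | 0\{b}) :: ··b··> p6
  p6 = 0 | ((0 + 0) | (0 + (0 + 0)) | 0\{b}) :: (no moves)
LTS(Q): 7 reachable states
  q0 = a.((a.b.0 + (0 + 0) | 0\{a}) | ((0 + 0) | (0 + 0) | b.0\{b})) :: ··a··> q1
  q1 = (a.b.0 + (0 + 0) | 0\{a}) | ((0 + 0) | (0 + 0) | b.0\{b}) :: ··a··> q2, ··b··> q3
  q2 = b.0 | ((0 + 0) | (0 + 0) | b.0\{b}) :: ··b··> q4, ··b··> q5
  q3 = (a.b.0 + (0 + 0) | 0\{a}) | ((0 + 0) | (0 + 0) | 0\{b}) :: ··a··> q5
  q4 = 0 | ((0 + 0) | (0 + 0) | b.0\{b}) :: ··b··> q6
  q5 = b.0 | ((0 + 0) | (0 + 0) | 0\{b}) :: ··b··> q6
  q6 = 0 | ((0 + 0) | (0 + 0) | 0\{b}) :: (no moves)
Partition-refinement fixed point:
  B0 = {p0, q0}
  B1 = {p1, q1}
  B2 = {p2, q2}
  B3 = {p4, p5, q4, q5}
  B4 = {p6, q6}
  B5 = {p3, q3}
p0 ∈ B0, q0 ∈ B0 → same block

bisimilar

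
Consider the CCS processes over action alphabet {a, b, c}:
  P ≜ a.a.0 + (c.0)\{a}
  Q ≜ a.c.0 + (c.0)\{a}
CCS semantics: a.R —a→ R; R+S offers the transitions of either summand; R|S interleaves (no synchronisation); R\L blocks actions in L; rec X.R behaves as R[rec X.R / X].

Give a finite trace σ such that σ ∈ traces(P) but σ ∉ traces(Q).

aa

Reachable graph of P (4 states):
  u0 = a.a.0 + (c.0)\{a} ⊢ --a--▸ u1, --c--▸ u2
  u1 = a.0 ⊢ --a--▸ u3
  u2 = 0\{a} ⊢ (no moves)
  u3 = 0 ⊢ (no moves)
Reachable graph of Q (4 states):
  v0 = a.c.0 + (c.0)\{a} ⊢ --a--▸ v1, --c--▸ v2
  v1 = c.0 ⊢ --c--▸ v3
  v2 = 0\{a} ⊢ (no moves)
  v3 = 0 ⊢ (no moves)
Executing aa from P (initial set {u0}):
  after a @ step 1: {u1}
  after a @ step 2: {u3}
  ✓ P
Executing aa from Q (initial set {v0}):
  after a @ step 1: {v1}
  after a @ step 2: ∅ (Q stuck)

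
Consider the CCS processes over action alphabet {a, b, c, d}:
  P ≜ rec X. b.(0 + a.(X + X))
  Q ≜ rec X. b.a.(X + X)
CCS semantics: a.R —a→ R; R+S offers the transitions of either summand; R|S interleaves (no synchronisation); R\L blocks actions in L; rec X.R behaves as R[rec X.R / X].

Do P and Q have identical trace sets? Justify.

traces(P) = traces(Q)

LTS(P): 3 reachable states
  s0 = rec X. b.(0 + a.(X + X)) has moves =b=> s1
  s1 = 0 + a.((rec X. b.(0 + a.(X + X))) + (rec X. b.(0 + a.(X + X)))) has moves =a=> s2
  s2 = (rec X. b.(0 + a.(X + X))) + (rec X. b.(0 + a.(X + X))) has moves =b=> s1
LTS(Q): 3 reachable states
  t0 = rec X. b.a.(X + X) has moves =b=> t1
  t1 = a.((rec X. b.a.(X + X)) + (rec X. b.a.(X + X))) has moves =a=> t2
  t2 = (rec X. b.a.(X + X)) + (rec X. b.a.(X + X)) has moves =b=> t1
Bisimilarity quotient blocks:
  B0 = {s0, s2, t0, t2}
  B1 = {s1, t1}
s0 ∈ B0, t0 ∈ B0 → same block
Bisimilar ⇒ trace-equivalent.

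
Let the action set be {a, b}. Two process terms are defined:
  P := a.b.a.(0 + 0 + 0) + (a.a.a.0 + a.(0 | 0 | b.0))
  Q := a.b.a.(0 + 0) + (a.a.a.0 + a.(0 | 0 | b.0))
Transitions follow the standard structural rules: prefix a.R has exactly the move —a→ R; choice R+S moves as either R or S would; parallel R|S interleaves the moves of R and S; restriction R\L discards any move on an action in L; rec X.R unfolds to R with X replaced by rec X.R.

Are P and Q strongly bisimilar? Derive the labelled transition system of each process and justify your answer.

P ~ Q

LTS(P): 9 reachable states
  p0 = a.b.a.(0 + 0 + 0) + (a.a.a.0 + a.(0 | 0 | b.0)) → ··a··> p1, ··a··> p2, ··a··> p3
  p1 = 0 | 0 | b.0 → ··b··> p4
  p2 = a.a.0 → ··a··> p5
  p3 = b.a.(0 + 0 + 0) → ··b··> p6
  p4 = 0 | 0 | 0 → (no moves)
  p5 = a.0 → ··a··> p7
  p6 = a.(0 + 0 + 0) → ··a··> p8
  p7 = 0 → (no moves)
  p8 = 0 + 0 + 0 → (no moves)
LTS(Q): 9 reachable states
  q0 = a.b.a.(0 + 0) + (a.a.a.0 + a.(0 | 0 | b.0)) → ··a··> q1, ··a··> q2, ··a··> q3
  q1 = 0 | 0 | b.0 → ··b··> q4
  q2 = a.a.0 → ··a··> q5
  q3 = b.a.(0 + 0) → ··b··> q6
  q4 = 0 | 0 | 0 → (no moves)
  q5 = a.0 → ··a··> q7
  q6 = a.(0 + 0) → ··a··> q8
  q7 = 0 → (no moves)
  q8 = 0 + 0 → (no moves)
Partition-refinement fixed point:
  B0 = {p0, q0}
  B1 = {p1, q1}
  B2 = {p4, p7, p8, q4, q7, q8}
  B3 = {p2, q2}
  B4 = {p5, p6, q5, q6}
  B5 = {p3, q3}
p0 ∈ B0, q0 ∈ B0 → same block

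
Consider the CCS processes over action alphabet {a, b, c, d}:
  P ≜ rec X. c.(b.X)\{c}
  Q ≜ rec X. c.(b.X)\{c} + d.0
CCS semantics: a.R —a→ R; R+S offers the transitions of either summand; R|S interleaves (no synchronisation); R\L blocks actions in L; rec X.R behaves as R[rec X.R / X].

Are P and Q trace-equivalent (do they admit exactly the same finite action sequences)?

LTS(P): 3 reachable states
  m0 = rec X. c.(b.X)\{c} ⊢ =c=> m1
  m1 = (b.(rec X. c.(b.X)\{c}))\{c} ⊢ =b=> m2
  m2 = (rec X. c.(b.X)\{c})\{c} ⊢ deadlocked
LTS(Q): 5 reachable states
  n0 = rec X. c.(b.X)\{c} + d.0 ⊢ =c=> n1, =d=> n2
  n1 = (b.(rec X. c.(b.X)\{c} + d.0))\{c} ⊢ =b=> n3
  n2 = 0 ⊢ deadlocked
  n3 = (rec X. c.(b.X)\{c} + d.0)\{c} ⊢ =d=> n4
  n4 = 0\{c} ⊢ deadlocked
Executing d from Q (initial set {n0}):
  step 1 (d): {n2}
  ✓ Q
Executing d from P (initial set {m0}):
  step 1 (d): ∅  — P cannot continue

traces(P) ≠ traces(Q) — witness ⟨d⟩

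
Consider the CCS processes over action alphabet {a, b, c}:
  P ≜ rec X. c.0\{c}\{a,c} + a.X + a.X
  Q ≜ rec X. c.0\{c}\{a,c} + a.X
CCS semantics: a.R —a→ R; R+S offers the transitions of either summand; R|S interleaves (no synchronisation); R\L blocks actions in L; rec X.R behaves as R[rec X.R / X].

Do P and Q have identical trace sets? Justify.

trace-equivalent

Reachable graph of P (2 states):
  p0 = rec X. c.0\{c}\{a,c} + a.X + a.X :: ··a··> p0, ··c··> p1
  p1 = 0\{c}\{a,c} :: ·
Reachable graph of Q (2 states):
  q0 = rec X. c.0\{c}\{a,c} + a.X :: ··a··> q0, ··c··> q1
  q1 = 0\{c}\{a,c} :: ·
Coarsest stable partition (strong bisimilarity classes):
  B0 = {p0, q0}
  B1 = {p1, q1}
p0 ∈ B0, q0 ∈ B0 → same block
Bisimilar ⇒ trace-equivalent.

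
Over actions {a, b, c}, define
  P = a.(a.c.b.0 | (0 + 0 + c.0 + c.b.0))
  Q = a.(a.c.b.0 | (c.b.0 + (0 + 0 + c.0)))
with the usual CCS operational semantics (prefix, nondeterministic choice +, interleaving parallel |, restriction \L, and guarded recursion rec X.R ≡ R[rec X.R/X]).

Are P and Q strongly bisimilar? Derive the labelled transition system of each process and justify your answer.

Reachable graph of P (13 states):
  m0 = a.(a.c.b.0 | (0 + 0 + c.0 + c.b.0)) → -a-> m1
  m1 = a.c.b.0 | (0 + 0 + c.0 + c.b.0) → -a-> m2, -c-> m3, -c-> m4
  m2 = c.b.0 | (0 + 0 + c.0 + c.b.0) → -c-> m5, -c-> m6, -c-> m7
  m3 = a.c.b.0 | 0 → -a-> m6
  m4 = a.c.b.0 | b.0 → -a-> m7, -b-> m3
  m5 = b.0 | (0 + 0 + c.0 + c.b.0) → -b-> m8, -c-> m10, -c-> m9
  m6 = c.b.0 | 0 → -c-> m9
  m7 = c.b.0 | b.0 → -b-> m6, -c-> m10
  m8 = 0 | (0 + 0 + c.0 + c.b.0) → -c-> m11, -c-> m12
  m9 = b.0 | 0 → -b-> m11
  m10 = b.0 | b.0 → -b-> m12, -b-> m9
  m11 = 0 | 0 → ∅
  m12 = 0 | b.0 → -b-> m11
Reachable graph of Q (13 states):
  n0 = a.(a.c.b.0 | (c.b.0 + (0 + 0 + c.0))) → -a-> n1
  n1 = a.c.b.0 | (c.b.0 + (0 + 0 + c.0)) → -a-> n2, -c-> n3, -c-> n4
  n2 = c.b.0 | (c.b.0 + (0 + 0 + c.0)) → -c-> n5, -c-> n6, -c-> n7
  n3 = a.c.b.0 | 0 → -a-> n6
  n4 = a.c.b.0 | b.0 → -a-> n7, -b-> n3
  n5 = b.0 | (c.b.0 + (0 + 0 + c.0)) → -b-> n8, -c-> n10, -c-> n9
  n6 = c.b.0 | 0 → -c-> n9
  n7 = c.b.0 | b.0 → -b-> n6, -c-> n10
  n8 = 0 | (c.b.0 + (0 + 0 + c.0)) → -c-> n11, -c-> n12
  n9 = b.0 | 0 → -b-> n11
  n10 = b.0 | b.0 → -b-> n12, -b-> n9
  n11 = 0 | 0 → ∅
  n12 = 0 | b.0 → -b-> n11
Bisimilarity quotient blocks:
  B0 = {m0, n0}
  B1 = {m1, n1}
  B2 = {m2, n2}
  B3 = {m5, n5}
  B4 = {m8, n8}
  B5 = {m12, m9, n12, n9}
  B6 = {m11, n11}
  B7 = {m10, n10}
  B8 = {m6, n6}
  B9 = {m7, n7}
  B10 = {m3, n3}
  B11 = {m4, n4}
m0 ∈ B0, n0 ∈ B0 → same block

YES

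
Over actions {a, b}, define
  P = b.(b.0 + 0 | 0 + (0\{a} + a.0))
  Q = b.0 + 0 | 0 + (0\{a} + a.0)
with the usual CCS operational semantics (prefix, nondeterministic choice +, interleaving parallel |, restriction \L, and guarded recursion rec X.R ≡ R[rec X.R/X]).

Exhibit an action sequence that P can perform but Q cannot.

Reachable graph of P (3 states):
  u0 = b.(b.0 + 0 | 0 + (0\{a} + a.0)) :: -b-> u1
  u1 = b.0 + 0 | 0 + (0\{a} + a.0) :: -a-> u2, -b-> u2
  u2 = 0 :: ∅
Reachable graph of Q (2 states):
  v0 = b.0 + 0 | 0 + (0\{a} + a.0) :: -a-> v1, -b-> v1
  v1 = 0 :: ∅
Run σ = ⟨ba⟩ on P: start {u0}
  step 1 (b): {u1}
  step 2 (a): {u2}
  ✓ P
Run σ = ⟨ba⟩ on Q: start {v0}
  step 1 (b): {v1}
  step 2 (a): ∅ (Q stuck)

ba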